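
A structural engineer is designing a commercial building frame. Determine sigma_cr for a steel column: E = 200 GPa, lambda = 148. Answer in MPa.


sigma_cr = pi^2 * E / lambda^2
= 9.8696 * 200000.0 / 148^2
= 9.8696 * 200000.0 / 21904
= 90.1169 MPa

90.1169 MPa


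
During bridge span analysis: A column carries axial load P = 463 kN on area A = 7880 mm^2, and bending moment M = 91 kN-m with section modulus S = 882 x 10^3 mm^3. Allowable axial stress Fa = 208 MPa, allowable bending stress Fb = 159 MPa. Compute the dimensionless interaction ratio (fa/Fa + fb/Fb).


f_a = P / A = 463000.0 / 7880 = 58.7563 MPa
f_b = M / S = 91000000.0 / 882000.0 = 103.1746 MPa
Ratio = f_a / Fa + f_b / Fb
= 58.7563 / 208 + 103.1746 / 159
= 0.9314 (dimensionless)

0.9314 (dimensionless)


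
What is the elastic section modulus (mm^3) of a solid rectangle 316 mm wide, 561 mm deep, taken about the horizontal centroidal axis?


S = b * h^2 / 6
= 316 * 561^2 / 6
= 316 * 314721 / 6
= 16575306.0 mm^3

16575306.0 mm^3


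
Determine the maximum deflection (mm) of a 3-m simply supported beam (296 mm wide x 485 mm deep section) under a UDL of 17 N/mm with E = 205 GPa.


I = 296 * 485^3 / 12 = 2814075083.33 mm^4
L = 3000.0 mm, w = 17 N/mm, E = 205000.0 MPa
delta = 5 * w * L^4 / (384 * E * I)
= 5 * 17 * 3000.0^4 / (384 * 205000.0 * 2814075083.33)
= 0.0311 mm

0.0311 mm


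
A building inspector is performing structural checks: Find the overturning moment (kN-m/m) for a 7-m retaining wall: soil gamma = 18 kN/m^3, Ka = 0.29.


Pa = 0.5 * Ka * gamma * H^2
= 0.5 * 0.29 * 18 * 7^2
= 127.89 kN/m
Arm = H / 3 = 7 / 3 = 2.3333 m
Mo = Pa * arm = Pa * H / 3 = 127.89 * 7 / 3 = 298.41 kN-m/m

298.41 kN-m/m


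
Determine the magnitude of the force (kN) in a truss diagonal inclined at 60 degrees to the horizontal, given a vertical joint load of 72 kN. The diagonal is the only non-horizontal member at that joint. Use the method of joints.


At the joint, only the diagonal has a vertical component, so vertical equilibrium gives:
F * sin(60) = 72
F = 72 / sin(60)
= 72 / 0.866025
= 83.14 kN

83.14 kN


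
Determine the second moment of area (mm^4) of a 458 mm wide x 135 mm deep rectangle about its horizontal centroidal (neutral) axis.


I = b * h^3 / 12
= 458 * 135^3 / 12
= 458 * 2460375 / 12
= 93904312.5 mm^4

93904312.5 mm^4


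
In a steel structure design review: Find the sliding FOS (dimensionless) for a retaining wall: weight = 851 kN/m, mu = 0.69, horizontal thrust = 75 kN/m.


Resisting force = mu * W = 0.69 * 851 = 587.19 kN/m
FOS = Resisting / Driving = 587.19 / 75
= 7.8292 (dimensionless)

7.8292 (dimensionless)


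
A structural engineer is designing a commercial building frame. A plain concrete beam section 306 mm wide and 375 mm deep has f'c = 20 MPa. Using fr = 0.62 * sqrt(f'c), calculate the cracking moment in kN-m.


fr = 0.62 * sqrt(20) = 0.62 * 4.4721 = 2.7727 MPa
I = 306 * 375^3 / 12 = 1344726562.5 mm^4
y_t = 187.5 mm
M_cr = fr * I / y_t = 2.7727 * 1344726562.5 / 187.5 N-mm
= 19.8856 kN-m

19.8856 kN-m


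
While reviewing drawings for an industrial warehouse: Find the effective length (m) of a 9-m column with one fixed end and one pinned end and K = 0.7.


L_eff = K * L
= 0.7 * 9
= 6.3 m

6.3 m


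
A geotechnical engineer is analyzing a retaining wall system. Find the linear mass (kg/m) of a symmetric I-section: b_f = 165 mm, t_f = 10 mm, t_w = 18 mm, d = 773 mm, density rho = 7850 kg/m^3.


A_flanges = 2 * 165 * 10 = 3300 mm^2
A_web = (773 - 2 * 10) * 18 = 13554 mm^2
A_total = 3300 + 13554 = 16854 mm^2 = 0.016854 m^2
Weight = rho * A = 7850 * 0.016854 = 132.3039 kg/m

132.3039 kg/m


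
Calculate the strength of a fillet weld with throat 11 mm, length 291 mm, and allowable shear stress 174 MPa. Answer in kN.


Strength = throat * length * allowable stress
= 11 * 291 * 174 N
= 556974 N
= 556.97 kN

556.97 kN


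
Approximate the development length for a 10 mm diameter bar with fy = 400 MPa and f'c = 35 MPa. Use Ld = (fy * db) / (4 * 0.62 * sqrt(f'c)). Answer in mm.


Ld = (fy * db) / (4 * 0.62 * sqrt(f'c))
= (400 * 10) / (4 * 0.62 * sqrt(35))
= 4000 / 14.6719
= 272.63 mm

272.63 mm


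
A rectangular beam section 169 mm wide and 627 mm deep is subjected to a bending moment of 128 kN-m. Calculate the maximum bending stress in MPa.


I = b * h^3 / 12 = 169 * 627^3 / 12 = 3471427352.25 mm^4
y = h / 2 = 627 / 2 = 313.5 mm
M = 128 kN-m = 128000000.0 N-mm
sigma = M * y / I = 128000000.0 * 313.5 / 3471427352.25
= 11.56 MPa

11.56 MPa


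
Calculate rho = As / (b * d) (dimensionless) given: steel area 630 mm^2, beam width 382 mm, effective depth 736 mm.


rho = As / (b * d)
= 630 / (382 * 736)
= 630 / 281152
= 0.002241 (dimensionless)

0.002241 (dimensionless)


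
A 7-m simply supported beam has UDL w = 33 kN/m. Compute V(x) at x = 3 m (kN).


R_A = w * L / 2 = 33 * 7 / 2 = 115.5 kN
V(x) = R_A - w * x = 115.5 - 33 * 3
= 16.5 kN

16.5 kN


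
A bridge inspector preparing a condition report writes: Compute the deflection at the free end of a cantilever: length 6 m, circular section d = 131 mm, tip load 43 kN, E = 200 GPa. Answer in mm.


I = pi * d^4 / 64 = pi * 131^4 / 64 = 14456231.07 mm^4
L = 6000.0 mm, P = 43000.0 N, E = 200000.0 MPa
delta = P * L^3 / (3 * E * I)
= 43000.0 * 6000.0^3 / (3 * 200000.0 * 14456231.07)
= 1070.8185 mm

1070.8185 mm


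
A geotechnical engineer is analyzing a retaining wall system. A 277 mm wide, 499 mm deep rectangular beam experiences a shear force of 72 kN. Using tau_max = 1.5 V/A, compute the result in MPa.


A = b * h = 277 * 499 = 138223 mm^2
V = 72 kN = 72000.0 N
tau_max = 1.5 * V / A = 1.5 * 72000.0 / 138223
= 0.7813 MPa

0.7813 MPa


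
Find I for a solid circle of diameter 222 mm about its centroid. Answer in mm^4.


r = d / 2 = 222 / 2 = 111.0 mm
I = pi * r^4 / 4 = pi * 111.0^4 / 4
= 119228971.19 mm^4

119228971.19 mm^4


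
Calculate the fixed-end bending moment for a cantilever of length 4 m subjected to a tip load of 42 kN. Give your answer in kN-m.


For a cantilever with a point load at the free end:
M_max = P * L = 42 * 4 = 168 kN-m

168 kN-m


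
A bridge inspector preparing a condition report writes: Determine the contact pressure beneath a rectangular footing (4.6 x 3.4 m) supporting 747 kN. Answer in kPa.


A = 4.6 * 3.4 = 15.64 m^2
q = P / A = 747 / 15.64
= 47.7621 kPa

47.7621 kPa


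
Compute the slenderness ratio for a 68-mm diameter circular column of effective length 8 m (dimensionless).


Radius of gyration r = d / 4 = 68 / 4 = 17.0 mm
L_eff = 8000.0 mm
Slenderness ratio = L / r = 8000.0 / 17.0 = 470.59 (dimensionless)

470.59 (dimensionless)


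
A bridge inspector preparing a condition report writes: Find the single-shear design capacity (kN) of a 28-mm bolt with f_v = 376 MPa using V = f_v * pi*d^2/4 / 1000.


A = pi * d^2 / 4 = pi * 28^2 / 4 = 615.7522 mm^2
V = f_v * A / 1000 = 376 * 615.7522 / 1000
= 231.5228 kN

231.5228 kN


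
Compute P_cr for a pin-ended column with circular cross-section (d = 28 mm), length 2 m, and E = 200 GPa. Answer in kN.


I = pi * d^4 / 64 = 30171.86 mm^4
L = 2000.0 mm
P_cr = pi^2 * E * I / L^2
= 9.8696 * 200000.0 * 30171.86 / 2000.0^2
= 14889.21 N = 14.8892 kN

14.8892 kN


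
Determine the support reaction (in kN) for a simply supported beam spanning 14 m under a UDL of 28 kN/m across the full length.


Total load = w * L = 28 * 14 = 392 kN
By symmetry, each reaction R = total / 2 = 392 / 2 = 196.0 kN

196.0 kN


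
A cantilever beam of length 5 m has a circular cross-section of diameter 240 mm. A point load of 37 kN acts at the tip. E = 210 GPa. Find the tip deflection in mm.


I = pi * d^4 / 64 = pi * 240^4 / 64 = 162860163.16 mm^4
L = 5000.0 mm, P = 37000.0 N, E = 210000.0 MPa
delta = P * L^3 / (3 * E * I)
= 37000.0 * 5000.0^3 / (3 * 210000.0 * 162860163.16)
= 45.0771 mm

45.0771 mm


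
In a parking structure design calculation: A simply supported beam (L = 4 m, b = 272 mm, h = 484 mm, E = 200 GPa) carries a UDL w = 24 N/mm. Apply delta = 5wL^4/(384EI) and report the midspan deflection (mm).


I = 272 * 484^3 / 12 = 2569944490.67 mm^4
L = 4000.0 mm, w = 24 N/mm, E = 200000.0 MPa
delta = 5 * w * L^4 / (384 * E * I)
= 5 * 24 * 4000.0^4 / (384 * 200000.0 * 2569944490.67)
= 0.1556 mm

0.1556 mm


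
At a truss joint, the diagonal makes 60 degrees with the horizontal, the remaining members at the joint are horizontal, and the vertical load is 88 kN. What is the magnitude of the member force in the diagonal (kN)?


At the joint, only the diagonal has a vertical component, so vertical equilibrium gives:
F * sin(60) = 88
F = 88 / sin(60)
= 88 / 0.866025
= 101.61 kN

101.61 kN


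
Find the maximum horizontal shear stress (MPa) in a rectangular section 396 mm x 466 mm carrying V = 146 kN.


A = b * h = 396 * 466 = 184536 mm^2
V = 146 kN = 146000.0 N
tau_max = 1.5 * V / A = 1.5 * 146000.0 / 184536
= 1.1868 MPa

1.1868 MPa


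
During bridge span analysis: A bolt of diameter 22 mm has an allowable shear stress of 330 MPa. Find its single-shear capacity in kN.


A = pi * d^2 / 4 = pi * 22^2 / 4 = 380.1327 mm^2
V = f_v * A / 1000 = 330 * 380.1327 / 1000
= 125.4438 kN

125.4438 kN


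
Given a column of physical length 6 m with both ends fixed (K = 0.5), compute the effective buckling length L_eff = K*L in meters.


L_eff = K * L
= 0.5 * 6
= 3.0 m

3.0 m


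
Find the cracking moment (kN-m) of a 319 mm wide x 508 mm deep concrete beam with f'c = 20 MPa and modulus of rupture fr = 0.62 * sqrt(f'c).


fr = 0.62 * sqrt(20) = 0.62 * 4.4721 = 2.7727 MPa
I = 319 * 508^3 / 12 = 3484982277.33 mm^4
y_t = 254.0 mm
M_cr = fr * I / y_t = 2.7727 * 3484982277.33 / 254.0 N-mm
= 38.0429 kN-m

38.0429 kN-m


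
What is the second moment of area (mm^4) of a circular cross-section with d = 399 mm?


r = d / 2 = 399 / 2 = 199.5 mm
I = pi * r^4 / 4 = pi * 199.5^4 / 4
= 1244117736.22 mm^4

1244117736.22 mm^4


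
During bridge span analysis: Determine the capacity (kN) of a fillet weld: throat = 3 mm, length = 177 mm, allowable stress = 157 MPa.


Strength = throat * length * allowable stress
= 3 * 177 * 157 N
= 83367 N
= 83.37 kN

83.37 kN


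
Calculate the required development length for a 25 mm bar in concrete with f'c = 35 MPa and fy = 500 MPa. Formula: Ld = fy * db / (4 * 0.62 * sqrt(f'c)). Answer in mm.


Ld = (fy * db) / (4 * 0.62 * sqrt(f'c))
= (500 * 25) / (4 * 0.62 * sqrt(35))
= 12500 / 14.6719
= 851.97 mm

851.97 mm


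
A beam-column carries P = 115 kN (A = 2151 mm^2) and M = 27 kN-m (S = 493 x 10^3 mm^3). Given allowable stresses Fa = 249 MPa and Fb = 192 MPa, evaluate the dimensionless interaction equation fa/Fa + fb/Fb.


f_a = P / A = 115000.0 / 2151 = 53.4635 MPa
f_b = M / S = 27000000.0 / 493000.0 = 54.7667 MPa
Ratio = f_a / Fa + f_b / Fb
= 53.4635 / 249 + 54.7667 / 192
= 0.5 (dimensionless)

0.5 (dimensionless)


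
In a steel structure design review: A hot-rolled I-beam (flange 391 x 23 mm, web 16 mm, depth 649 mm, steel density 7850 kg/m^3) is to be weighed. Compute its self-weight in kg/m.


A_flanges = 2 * 391 * 23 = 17986 mm^2
A_web = (649 - 2 * 23) * 16 = 9648 mm^2
A_total = 17986 + 9648 = 27634 mm^2 = 0.027634 m^2
Weight = rho * A = 7850 * 0.027634 = 216.9269 kg/m

216.9269 kg/m


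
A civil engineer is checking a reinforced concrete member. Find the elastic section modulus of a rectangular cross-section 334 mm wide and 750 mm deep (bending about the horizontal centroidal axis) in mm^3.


S = b * h^2 / 6
= 334 * 750^2 / 6
= 334 * 562500 / 6
= 31312500.0 mm^3

31312500.0 mm^3


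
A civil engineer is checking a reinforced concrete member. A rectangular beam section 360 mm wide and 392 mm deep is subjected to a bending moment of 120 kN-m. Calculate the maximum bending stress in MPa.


I = b * h^3 / 12 = 360 * 392^3 / 12 = 1807088640.0 mm^4
y = h / 2 = 392 / 2 = 196.0 mm
M = 120 kN-m = 120000000.0 N-mm
sigma = M * y / I = 120000000.0 * 196.0 / 1807088640.0
= 13.02 MPa

13.02 MPa


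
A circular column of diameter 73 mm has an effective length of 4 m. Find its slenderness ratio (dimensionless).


Radius of gyration r = d / 4 = 73 / 4 = 18.25 mm
L_eff = 4000.0 mm
Slenderness ratio = L / r = 4000.0 / 18.25 = 219.18 (dimensionless)

219.18 (dimensionless)


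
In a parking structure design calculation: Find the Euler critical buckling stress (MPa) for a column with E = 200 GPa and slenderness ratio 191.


sigma_cr = pi^2 * E / lambda^2
= 9.8696 * 200000.0 / 191^2
= 9.8696 * 200000.0 / 36481
= 54.1082 MPa

54.1082 MPa


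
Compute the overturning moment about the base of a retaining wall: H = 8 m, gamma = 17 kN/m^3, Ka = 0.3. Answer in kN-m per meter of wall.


Pa = 0.5 * Ka * gamma * H^2
= 0.5 * 0.3 * 17 * 8^2
= 163.2 kN/m
Arm = H / 3 = 8 / 3 = 2.6667 m
Mo = Pa * arm = Pa * H / 3 = 163.2 * 8 / 3 = 435.2 kN-m/m

435.2 kN-m/m


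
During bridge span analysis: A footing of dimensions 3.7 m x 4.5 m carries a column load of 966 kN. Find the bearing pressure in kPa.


A = 3.7 * 4.5 = 16.65 m^2
q = P / A = 966 / 16.65
= 58.018 kPa

58.018 kPa


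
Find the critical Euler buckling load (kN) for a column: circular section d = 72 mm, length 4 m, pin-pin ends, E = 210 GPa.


I = pi * d^4 / 64 = 1319167.32 mm^4
L = 4000.0 mm
P_cr = pi^2 * E * I / L^2
= 9.8696 * 210000.0 * 1319167.32 / 4000.0^2
= 170883.03 N = 170.883 kN

170.883 kN


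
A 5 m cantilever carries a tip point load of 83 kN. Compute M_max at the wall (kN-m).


For a cantilever with a point load at the free end:
M_max = P * L = 83 * 5 = 415 kN-m

415 kN-m


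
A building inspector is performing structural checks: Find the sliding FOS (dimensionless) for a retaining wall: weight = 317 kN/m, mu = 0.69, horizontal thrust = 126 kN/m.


Resisting force = mu * W = 0.69 * 317 = 218.73 kN/m
FOS = Resisting / Driving = 218.73 / 126
= 1.736 (dimensionless)

1.736 (dimensionless)


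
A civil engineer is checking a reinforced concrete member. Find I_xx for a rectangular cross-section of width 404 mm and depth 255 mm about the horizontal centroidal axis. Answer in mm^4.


I = b * h^3 / 12
= 404 * 255^3 / 12
= 404 * 16581375 / 12
= 558239625.0 mm^4

558239625.0 mm^4


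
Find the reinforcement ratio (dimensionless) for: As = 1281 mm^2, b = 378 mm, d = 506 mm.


rho = As / (b * d)
= 1281 / (378 * 506)
= 1281 / 191268
= 0.006697 (dimensionless)

0.006697 (dimensionless)


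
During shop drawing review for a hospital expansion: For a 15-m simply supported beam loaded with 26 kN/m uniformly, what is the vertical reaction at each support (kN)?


Total load = w * L = 26 * 15 = 390 kN
By symmetry, each reaction R = total / 2 = 390 / 2 = 195.0 kN

195.0 kN


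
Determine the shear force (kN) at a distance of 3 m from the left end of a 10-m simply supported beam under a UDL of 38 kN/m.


R_A = w * L / 2 = 38 * 10 / 2 = 190.0 kN
V(x) = R_A - w * x = 190.0 - 38 * 3
= 76.0 kN

76.0 kN


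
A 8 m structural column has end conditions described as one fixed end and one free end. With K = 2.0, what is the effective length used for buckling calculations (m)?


L_eff = K * L
= 2.0 * 8
= 16.0 m

16.0 m


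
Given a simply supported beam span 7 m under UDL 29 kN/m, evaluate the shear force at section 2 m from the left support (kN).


R_A = w * L / 2 = 29 * 7 / 2 = 101.5 kN
V(x) = R_A - w * x = 101.5 - 29 * 2
= 43.5 kN

43.5 kN


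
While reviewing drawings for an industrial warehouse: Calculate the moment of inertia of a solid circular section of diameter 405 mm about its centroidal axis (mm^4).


r = d / 2 = 405 / 2 = 202.5 mm
I = pi * r^4 / 4 = pi * 202.5^4 / 4
= 1320656859.91 mm^4

1320656859.91 mm^4


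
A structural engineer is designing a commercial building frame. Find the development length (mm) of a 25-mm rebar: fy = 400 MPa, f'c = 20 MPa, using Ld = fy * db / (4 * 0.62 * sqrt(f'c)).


Ld = (fy * db) / (4 * 0.62 * sqrt(f'c))
= (400 * 25) / (4 * 0.62 * sqrt(20))
= 10000 / 11.0909
= 901.64 mm

901.64 mm


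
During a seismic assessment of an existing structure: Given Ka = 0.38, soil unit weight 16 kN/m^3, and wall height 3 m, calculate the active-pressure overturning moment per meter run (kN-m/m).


Pa = 0.5 * Ka * gamma * H^2
= 0.5 * 0.38 * 16 * 3^2
= 27.36 kN/m
Arm = H / 3 = 3 / 3 = 1.0 m
Mo = Pa * arm = Pa * H / 3 = 27.36 * 3 / 3 = 27.36 kN-m/m

27.36 kN-m/m


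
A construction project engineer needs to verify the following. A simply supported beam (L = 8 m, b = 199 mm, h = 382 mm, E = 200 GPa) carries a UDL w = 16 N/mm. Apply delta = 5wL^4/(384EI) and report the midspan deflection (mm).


I = 199 * 382^3 / 12 = 924404219.33 mm^4
L = 8000.0 mm, w = 16 N/mm, E = 200000.0 MPa
delta = 5 * w * L^4 / (384 * E * I)
= 5 * 16 * 8000.0^4 / (384 * 200000.0 * 924404219.33)
= 4.6156 mm

4.6156 mm


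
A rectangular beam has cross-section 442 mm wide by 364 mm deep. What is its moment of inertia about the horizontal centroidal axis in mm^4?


I = b * h^3 / 12
= 442 * 364^3 / 12
= 442 * 48228544 / 12
= 1776418037.33 mm^4

1776418037.33 mm^4


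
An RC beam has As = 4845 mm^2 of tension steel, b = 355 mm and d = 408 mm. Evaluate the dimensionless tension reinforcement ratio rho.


rho = As / (b * d)
= 4845 / (355 * 408)
= 4845 / 144840
= 0.033451 (dimensionless)

0.033451 (dimensionless)


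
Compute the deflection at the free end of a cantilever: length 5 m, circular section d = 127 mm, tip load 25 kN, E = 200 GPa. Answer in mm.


I = pi * d^4 / 64 = pi * 127^4 / 64 = 12769820.2 mm^4
L = 5000.0 mm, P = 25000.0 N, E = 200000.0 MPa
delta = P * L^3 / (3 * E * I)
= 25000.0 * 5000.0^3 / (3 * 200000.0 * 12769820.2)
= 407.8627 mm

407.8627 mm


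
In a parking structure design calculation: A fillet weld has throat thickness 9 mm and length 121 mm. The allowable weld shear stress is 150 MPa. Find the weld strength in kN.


Strength = throat * length * allowable stress
= 9 * 121 * 150 N
= 163350 N
= 163.35 kN

163.35 kN


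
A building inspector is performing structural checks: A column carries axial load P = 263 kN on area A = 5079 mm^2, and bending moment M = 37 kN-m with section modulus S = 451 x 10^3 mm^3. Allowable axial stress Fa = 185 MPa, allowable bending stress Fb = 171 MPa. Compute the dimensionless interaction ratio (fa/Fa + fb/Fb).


f_a = P / A = 263000.0 / 5079 = 51.7818 MPa
f_b = M / S = 37000000.0 / 451000.0 = 82.0399 MPa
Ratio = f_a / Fa + f_b / Fb
= 51.7818 / 185 + 82.0399 / 171
= 0.7597 (dimensionless)

0.7597 (dimensionless)


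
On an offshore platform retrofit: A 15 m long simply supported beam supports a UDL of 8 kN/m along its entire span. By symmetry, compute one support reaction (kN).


Total load = w * L = 8 * 15 = 120 kN
By symmetry, each reaction R = total / 2 = 120 / 2 = 60.0 kN

60.0 kN


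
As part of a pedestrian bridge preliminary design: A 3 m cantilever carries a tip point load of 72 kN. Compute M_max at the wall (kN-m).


For a cantilever with a point load at the free end:
M_max = P * L = 72 * 3 = 216 kN-m

216 kN-m


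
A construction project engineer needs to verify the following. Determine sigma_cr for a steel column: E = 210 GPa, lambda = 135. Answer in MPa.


sigma_cr = pi^2 * E / lambda^2
= 9.8696 * 210000.0 / 135^2
= 9.8696 * 210000.0 / 18225
= 113.7238 MPa

113.7238 MPa


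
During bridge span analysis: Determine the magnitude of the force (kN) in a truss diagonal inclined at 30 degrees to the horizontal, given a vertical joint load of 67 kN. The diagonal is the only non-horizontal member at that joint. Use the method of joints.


At the joint, only the diagonal has a vertical component, so vertical equilibrium gives:
F * sin(30) = 67
F = 67 / sin(30)
= 67 / 0.5
= 134.0 kN

134.0 kN


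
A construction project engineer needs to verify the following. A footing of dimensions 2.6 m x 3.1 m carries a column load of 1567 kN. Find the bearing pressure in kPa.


A = 2.6 * 3.1 = 8.06 m^2
q = P / A = 1567 / 8.06
= 194.4169 kPa

194.4169 kPa


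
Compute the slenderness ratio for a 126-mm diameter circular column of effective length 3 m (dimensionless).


Radius of gyration r = d / 4 = 126 / 4 = 31.5 mm
L_eff = 3000.0 mm
Slenderness ratio = L / r = 3000.0 / 31.5 = 95.24 (dimensionless)

95.24 (dimensionless)


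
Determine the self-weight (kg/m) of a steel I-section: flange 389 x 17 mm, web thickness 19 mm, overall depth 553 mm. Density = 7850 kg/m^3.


A_flanges = 2 * 389 * 17 = 13226 mm^2
A_web = (553 - 2 * 17) * 19 = 9861 mm^2
A_total = 13226 + 9861 = 23087 mm^2 = 0.023087 m^2
Weight = rho * A = 7850 * 0.023087 = 181.2329 kg/m

181.2329 kg/m


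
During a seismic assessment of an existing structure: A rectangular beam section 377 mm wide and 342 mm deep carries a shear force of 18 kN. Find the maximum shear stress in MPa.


A = b * h = 377 * 342 = 128934 mm^2
V = 18 kN = 18000.0 N
tau_max = 1.5 * V / A = 1.5 * 18000.0 / 128934
= 0.2094 MPa

0.2094 MPa


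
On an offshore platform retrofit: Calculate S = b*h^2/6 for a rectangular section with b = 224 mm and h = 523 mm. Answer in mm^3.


S = b * h^2 / 6
= 224 * 523^2 / 6
= 224 * 273529 / 6
= 10211749.33 mm^3

10211749.33 mm^3


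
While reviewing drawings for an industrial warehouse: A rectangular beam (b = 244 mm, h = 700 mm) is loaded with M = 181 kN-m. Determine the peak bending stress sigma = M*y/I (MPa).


I = b * h^3 / 12 = 244 * 700^3 / 12 = 6974333333.33 mm^4
y = h / 2 = 700 / 2 = 350.0 mm
M = 181 kN-m = 181000000.0 N-mm
sigma = M * y / I = 181000000.0 * 350.0 / 6974333333.33
= 9.08 MPa

9.08 MPa


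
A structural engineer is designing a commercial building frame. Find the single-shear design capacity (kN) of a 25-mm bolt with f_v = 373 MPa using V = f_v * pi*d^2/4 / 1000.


A = pi * d^2 / 4 = pi * 25^2 / 4 = 490.8739 mm^2
V = f_v * A / 1000 = 373 * 490.8739 / 1000
= 183.0959 kN

183.0959 kN


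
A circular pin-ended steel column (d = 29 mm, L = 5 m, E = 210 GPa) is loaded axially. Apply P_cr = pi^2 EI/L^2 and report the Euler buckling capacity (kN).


I = pi * d^4 / 64 = 34718.57 mm^4
L = 5000.0 mm
P_cr = pi^2 * E * I / L^2
= 9.8696 * 210000.0 * 34718.57 / 5000.0^2
= 2878.33 N = 2.8783 kN

2.8783 kN


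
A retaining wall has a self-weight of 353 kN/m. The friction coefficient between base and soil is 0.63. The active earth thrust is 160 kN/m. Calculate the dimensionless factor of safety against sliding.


Resisting force = mu * W = 0.63 * 353 = 222.39 kN/m
FOS = Resisting / Driving = 222.39 / 160
= 1.3899 (dimensionless)

1.3899 (dimensionless)


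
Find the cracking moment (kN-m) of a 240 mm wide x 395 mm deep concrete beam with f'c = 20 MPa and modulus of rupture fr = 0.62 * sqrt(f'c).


fr = 0.62 * sqrt(20) = 0.62 * 4.4721 = 2.7727 MPa
I = 240 * 395^3 / 12 = 1232597500.0 mm^4
y_t = 197.5 mm
M_cr = fr * I / y_t = 2.7727 * 1232597500.0 / 197.5 N-mm
= 17.3046 kN-m

17.3046 kN-m


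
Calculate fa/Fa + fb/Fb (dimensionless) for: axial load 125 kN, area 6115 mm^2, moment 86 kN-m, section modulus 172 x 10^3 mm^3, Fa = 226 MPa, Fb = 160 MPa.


f_a = P / A = 125000.0 / 6115 = 20.4415 MPa
f_b = M / S = 86000000.0 / 172000.0 = 500.0 MPa
Ratio = f_a / Fa + f_b / Fb
= 20.4415 / 226 + 500.0 / 160
= 3.2154 (dimensionless)

3.2154 (dimensionless)


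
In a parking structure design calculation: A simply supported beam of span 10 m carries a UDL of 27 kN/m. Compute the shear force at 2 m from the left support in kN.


R_A = w * L / 2 = 27 * 10 / 2 = 135.0 kN
V(x) = R_A - w * x = 135.0 - 27 * 2
= 81.0 kN

81.0 kN


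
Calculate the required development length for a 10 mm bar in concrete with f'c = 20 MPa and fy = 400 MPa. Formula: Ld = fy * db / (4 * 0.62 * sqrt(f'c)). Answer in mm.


Ld = (fy * db) / (4 * 0.62 * sqrt(f'c))
= (400 * 10) / (4 * 0.62 * sqrt(20))
= 4000 / 11.0909
= 360.66 mm

360.66 mm


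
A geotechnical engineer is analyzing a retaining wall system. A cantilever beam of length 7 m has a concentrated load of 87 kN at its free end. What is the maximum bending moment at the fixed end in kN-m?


For a cantilever with a point load at the free end:
M_max = P * L = 87 * 7 = 609 kN-m

609 kN-m


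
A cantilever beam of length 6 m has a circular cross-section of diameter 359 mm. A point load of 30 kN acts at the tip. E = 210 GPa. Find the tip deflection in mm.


I = pi * d^4 / 64 = pi * 359^4 / 64 = 815356791.54 mm^4
L = 6000.0 mm, P = 30000.0 N, E = 210000.0 MPa
delta = P * L^3 / (3 * E * I)
= 30000.0 * 6000.0^3 / (3 * 210000.0 * 815356791.54)
= 12.615 mm

12.615 mm


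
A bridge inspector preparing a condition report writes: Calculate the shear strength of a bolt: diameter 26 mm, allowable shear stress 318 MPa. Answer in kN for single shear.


A = pi * d^2 / 4 = pi * 26^2 / 4 = 530.9292 mm^2
V = f_v * A / 1000 = 318 * 530.9292 / 1000
= 168.8355 kN

168.8355 kN


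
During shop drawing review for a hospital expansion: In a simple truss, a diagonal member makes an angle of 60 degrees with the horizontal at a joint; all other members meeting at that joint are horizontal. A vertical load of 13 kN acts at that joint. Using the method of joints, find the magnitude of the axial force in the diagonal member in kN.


At the joint, only the diagonal has a vertical component, so vertical equilibrium gives:
F * sin(60) = 13
F = 13 / sin(60)
= 13 / 0.866025
= 15.01 kN

15.01 kN


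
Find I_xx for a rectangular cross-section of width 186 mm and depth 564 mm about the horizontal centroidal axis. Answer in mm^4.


I = b * h^3 / 12
= 186 * 564^3 / 12
= 186 * 179406144 / 12
= 2780795232.0 mm^4

2780795232.0 mm^4


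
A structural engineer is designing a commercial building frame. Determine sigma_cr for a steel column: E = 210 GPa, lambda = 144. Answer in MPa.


sigma_cr = pi^2 * E / lambda^2
= 9.8696 * 210000.0 / 144^2
= 9.8696 * 210000.0 / 20736
= 99.9526 MPa

99.9526 MPa


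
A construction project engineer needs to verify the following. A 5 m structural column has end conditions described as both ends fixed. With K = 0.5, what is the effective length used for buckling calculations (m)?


L_eff = K * L
= 0.5 * 5
= 2.5 m

2.5 m


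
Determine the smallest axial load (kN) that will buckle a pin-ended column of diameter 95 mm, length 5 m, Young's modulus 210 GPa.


I = pi * d^4 / 64 = 3998198.21 mm^4
L = 5000.0 mm
P_cr = pi^2 * E * I / L^2
= 9.8696 * 210000.0 * 3998198.21 / 5000.0^2
= 331469.33 N = 331.4693 kN

331.4693 kN


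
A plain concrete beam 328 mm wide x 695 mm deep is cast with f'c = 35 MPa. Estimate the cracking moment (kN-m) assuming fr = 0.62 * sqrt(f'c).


fr = 0.62 * sqrt(35) = 0.62 * 5.9161 = 3.668 MPa
I = 328 * 695^3 / 12 = 9175864916.67 mm^4
y_t = 347.5 mm
M_cr = fr * I / y_t = 3.668 * 9175864916.67 / 347.5 N-mm
= 96.8541 kN-m

96.8541 kN-m


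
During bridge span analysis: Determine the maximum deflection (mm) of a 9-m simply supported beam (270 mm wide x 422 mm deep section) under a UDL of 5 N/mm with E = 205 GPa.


I = 270 * 422^3 / 12 = 1690907580.0 mm^4
L = 9000.0 mm, w = 5 N/mm, E = 205000.0 MPa
delta = 5 * w * L^4 / (384 * E * I)
= 5 * 5 * 9000.0^4 / (384 * 205000.0 * 1690907580.0)
= 1.2323 mm

1.2323 mm


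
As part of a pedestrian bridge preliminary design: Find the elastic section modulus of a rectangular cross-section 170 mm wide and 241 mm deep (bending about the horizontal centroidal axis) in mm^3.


S = b * h^2 / 6
= 170 * 241^2 / 6
= 170 * 58081 / 6
= 1645628.33 mm^3

1645628.33 mm^3


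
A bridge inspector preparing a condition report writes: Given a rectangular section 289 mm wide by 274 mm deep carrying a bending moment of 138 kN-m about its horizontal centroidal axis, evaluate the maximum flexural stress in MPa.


I = b * h^3 / 12 = 289 * 274^3 / 12 = 495414011.33 mm^4
y = h / 2 = 274 / 2 = 137.0 mm
M = 138 kN-m = 138000000.0 N-mm
sigma = M * y / I = 138000000.0 * 137.0 / 495414011.33
= 38.16 MPa

38.16 MPa


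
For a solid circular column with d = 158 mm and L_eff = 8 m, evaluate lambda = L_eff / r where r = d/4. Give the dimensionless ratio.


Radius of gyration r = d / 4 = 158 / 4 = 39.5 mm
L_eff = 8000.0 mm
Slenderness ratio = L / r = 8000.0 / 39.5 = 202.53 (dimensionless)

202.53 (dimensionless)


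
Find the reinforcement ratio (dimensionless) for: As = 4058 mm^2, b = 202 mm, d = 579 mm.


rho = As / (b * d)
= 4058 / (202 * 579)
= 4058 / 116958
= 0.034696 (dimensionless)

0.034696 (dimensionless)


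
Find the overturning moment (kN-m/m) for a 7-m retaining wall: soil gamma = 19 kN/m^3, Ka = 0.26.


Pa = 0.5 * Ka * gamma * H^2
= 0.5 * 0.26 * 19 * 7^2
= 121.03 kN/m
Arm = H / 3 = 7 / 3 = 2.3333 m
Mo = Pa * arm = Pa * H / 3 = 121.03 * 7 / 3 = 282.4033 kN-m/m

282.4033 kN-m/m


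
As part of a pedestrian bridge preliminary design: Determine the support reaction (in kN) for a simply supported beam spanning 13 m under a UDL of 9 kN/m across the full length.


Total load = w * L = 9 * 13 = 117 kN
By symmetry, each reaction R = total / 2 = 117 / 2 = 58.5 kN

58.5 kN


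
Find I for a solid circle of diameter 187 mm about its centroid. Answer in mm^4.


r = d / 2 = 187 / 2 = 93.5 mm
I = pi * r^4 / 4 = pi * 93.5^4 / 4
= 60025574.43 mm^4

60025574.43 mm^4


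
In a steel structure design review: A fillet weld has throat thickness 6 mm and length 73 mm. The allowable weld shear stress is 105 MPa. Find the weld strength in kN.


Strength = throat * length * allowable stress
= 6 * 73 * 105 N
= 45990 N
= 45.99 kN

45.99 kN


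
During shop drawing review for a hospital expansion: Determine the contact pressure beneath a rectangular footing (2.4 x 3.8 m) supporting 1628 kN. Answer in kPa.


A = 2.4 * 3.8 = 9.12 m^2
q = P / A = 1628 / 9.12
= 178.5088 kPa

178.5088 kPa


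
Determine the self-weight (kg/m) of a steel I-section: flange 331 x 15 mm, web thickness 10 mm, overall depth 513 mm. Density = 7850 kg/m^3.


A_flanges = 2 * 331 * 15 = 9930 mm^2
A_web = (513 - 2 * 15) * 10 = 4830 mm^2
A_total = 9930 + 4830 = 14760 mm^2 = 0.014760 m^2
Weight = rho * A = 7850 * 0.014760 = 115.866 kg/m

115.866 kg/m


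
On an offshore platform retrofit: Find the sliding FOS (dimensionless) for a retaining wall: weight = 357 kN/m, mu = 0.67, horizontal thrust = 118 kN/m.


Resisting force = mu * W = 0.67 * 357 = 239.19 kN/m
FOS = Resisting / Driving = 239.19 / 118
= 2.027 (dimensionless)

2.027 (dimensionless)


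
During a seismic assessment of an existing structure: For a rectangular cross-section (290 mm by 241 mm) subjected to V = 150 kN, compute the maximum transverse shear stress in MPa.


A = b * h = 290 * 241 = 69890 mm^2
V = 150 kN = 150000.0 N
tau_max = 1.5 * V / A = 1.5 * 150000.0 / 69890
= 3.2193 MPa

3.2193 MPa


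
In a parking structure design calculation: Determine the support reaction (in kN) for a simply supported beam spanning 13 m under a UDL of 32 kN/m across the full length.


Total load = w * L = 32 * 13 = 416 kN
By symmetry, each reaction R = total / 2 = 416 / 2 = 208.0 kN

208.0 kN


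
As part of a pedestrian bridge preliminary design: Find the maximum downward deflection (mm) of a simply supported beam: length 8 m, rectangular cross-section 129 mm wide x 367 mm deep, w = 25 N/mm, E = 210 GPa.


I = 129 * 367^3 / 12 = 531381777.25 mm^4
L = 8000.0 mm, w = 25 N/mm, E = 210000.0 MPa
delta = 5 * w * L^4 / (384 * E * I)
= 5 * 25 * 8000.0^4 / (384 * 210000.0 * 531381777.25)
= 11.9485 mm

11.9485 mm


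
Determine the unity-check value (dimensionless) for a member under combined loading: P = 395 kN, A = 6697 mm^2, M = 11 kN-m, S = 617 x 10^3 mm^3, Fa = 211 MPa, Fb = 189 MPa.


f_a = P / A = 395000.0 / 6697 = 58.9816 MPa
f_b = M / S = 11000000.0 / 617000.0 = 17.8282 MPa
Ratio = f_a / Fa + f_b / Fb
= 58.9816 / 211 + 17.8282 / 189
= 0.3739 (dimensionless)

0.3739 (dimensionless)


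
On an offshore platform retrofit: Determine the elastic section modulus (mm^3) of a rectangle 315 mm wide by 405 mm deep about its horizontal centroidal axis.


S = b * h^2 / 6
= 315 * 405^2 / 6
= 315 * 164025 / 6
= 8611312.5 mm^3

8611312.5 mm^3


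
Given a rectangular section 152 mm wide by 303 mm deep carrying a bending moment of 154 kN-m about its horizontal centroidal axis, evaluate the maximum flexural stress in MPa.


I = b * h^3 / 12 = 152 * 303^3 / 12 = 352362942.0 mm^4
y = h / 2 = 303 / 2 = 151.5 mm
M = 154 kN-m = 154000000.0 N-mm
sigma = M * y / I = 154000000.0 * 151.5 / 352362942.0
= 66.21 MPa

66.21 MPa


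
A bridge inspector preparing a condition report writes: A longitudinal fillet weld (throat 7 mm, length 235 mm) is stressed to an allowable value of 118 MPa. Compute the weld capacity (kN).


Strength = throat * length * allowable stress
= 7 * 235 * 118 N
= 194110 N
= 194.11 kN

194.11 kN


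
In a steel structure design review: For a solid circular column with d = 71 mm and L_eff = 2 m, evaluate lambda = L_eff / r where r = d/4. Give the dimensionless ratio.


Radius of gyration r = d / 4 = 71 / 4 = 17.75 mm
L_eff = 2000.0 mm
Slenderness ratio = L / r = 2000.0 / 17.75 = 112.68 (dimensionless)

112.68 (dimensionless)


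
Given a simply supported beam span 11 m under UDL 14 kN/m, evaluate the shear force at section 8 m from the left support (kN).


R_A = w * L / 2 = 14 * 11 / 2 = 77.0 kN
V(x) = R_A - w * x = 77.0 - 14 * 8
= -35.0 kN

-35.0 kN


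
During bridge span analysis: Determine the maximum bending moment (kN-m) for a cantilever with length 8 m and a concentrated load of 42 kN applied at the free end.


For a cantilever with a point load at the free end:
M_max = P * L = 42 * 8 = 336 kN-m

336 kN-m


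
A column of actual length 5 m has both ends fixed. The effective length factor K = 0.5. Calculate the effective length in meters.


L_eff = K * L
= 0.5 * 5
= 2.5 m

2.5 m


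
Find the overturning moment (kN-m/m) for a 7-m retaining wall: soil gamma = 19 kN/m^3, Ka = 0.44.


Pa = 0.5 * Ka * gamma * H^2
= 0.5 * 0.44 * 19 * 7^2
= 204.82 kN/m
Arm = H / 3 = 7 / 3 = 2.3333 m
Mo = Pa * arm = Pa * H / 3 = 204.82 * 7 / 3 = 477.9133 kN-m/m

477.9133 kN-m/m


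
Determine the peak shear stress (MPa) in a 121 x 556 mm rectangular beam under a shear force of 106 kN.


A = b * h = 121 * 556 = 67276 mm^2
V = 106 kN = 106000.0 N
tau_max = 1.5 * V / A = 1.5 * 106000.0 / 67276
= 2.3634 MPa

2.3634 MPa


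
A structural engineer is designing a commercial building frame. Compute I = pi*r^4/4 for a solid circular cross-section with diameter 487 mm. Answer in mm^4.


r = d / 2 = 487 / 2 = 243.5 mm
I = pi * r^4 / 4 = pi * 243.5^4 / 4
= 2761122936.06 mm^4

2761122936.06 mm^4


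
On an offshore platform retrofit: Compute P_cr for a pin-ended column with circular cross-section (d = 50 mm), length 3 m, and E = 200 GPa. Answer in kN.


I = pi * d^4 / 64 = 306796.16 mm^4
L = 3000.0 mm
P_cr = pi^2 * E * I / L^2
= 9.8696 * 200000.0 * 306796.16 / 3000.0^2
= 67287.93 N = 67.2879 kN

67.2879 kN


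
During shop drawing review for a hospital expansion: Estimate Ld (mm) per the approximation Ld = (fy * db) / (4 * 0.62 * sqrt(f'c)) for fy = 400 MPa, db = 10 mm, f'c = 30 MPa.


Ld = (fy * db) / (4 * 0.62 * sqrt(f'c))
= (400 * 10) / (4 * 0.62 * sqrt(30))
= 4000 / 13.5835
= 294.47 mm

294.47 mm


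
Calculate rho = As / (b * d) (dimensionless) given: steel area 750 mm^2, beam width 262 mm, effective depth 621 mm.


rho = As / (b * d)
= 750 / (262 * 621)
= 750 / 162702
= 0.00461 (dimensionless)

0.00461 (dimensionless)


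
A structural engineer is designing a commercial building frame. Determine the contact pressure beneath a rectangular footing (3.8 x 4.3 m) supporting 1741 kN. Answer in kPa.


A = 3.8 * 4.3 = 16.34 m^2
q = P / A = 1741 / 16.34
= 106.5483 kPa

106.5483 kPa


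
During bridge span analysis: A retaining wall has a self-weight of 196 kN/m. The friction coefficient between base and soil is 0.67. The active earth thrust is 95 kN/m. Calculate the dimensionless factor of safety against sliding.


Resisting force = mu * W = 0.67 * 196 = 131.32 kN/m
FOS = Resisting / Driving = 131.32 / 95
= 1.3823 (dimensionless)

1.3823 (dimensionless)


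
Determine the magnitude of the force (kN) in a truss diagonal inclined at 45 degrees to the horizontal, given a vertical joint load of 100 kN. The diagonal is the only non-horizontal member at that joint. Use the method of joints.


At the joint, only the diagonal has a vertical component, so vertical equilibrium gives:
F * sin(45) = 100
F = 100 / sin(45)
= 100 / 0.707107
= 141.42 kN

141.42 kN


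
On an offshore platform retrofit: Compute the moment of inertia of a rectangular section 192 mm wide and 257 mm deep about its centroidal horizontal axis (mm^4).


I = b * h^3 / 12
= 192 * 257^3 / 12
= 192 * 16974593 / 12
= 271593488.0 mm^4

271593488.0 mm^4


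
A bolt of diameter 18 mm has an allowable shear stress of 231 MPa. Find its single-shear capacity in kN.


A = pi * d^2 / 4 = pi * 18^2 / 4 = 254.469 mm^2
V = f_v * A / 1000 = 231 * 254.469 / 1000
= 58.7823 kN

58.7823 kN


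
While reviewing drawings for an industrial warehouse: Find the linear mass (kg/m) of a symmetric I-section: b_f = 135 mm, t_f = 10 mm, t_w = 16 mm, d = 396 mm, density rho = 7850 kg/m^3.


A_flanges = 2 * 135 * 10 = 2700 mm^2
A_web = (396 - 2 * 10) * 16 = 6016 mm^2
A_total = 2700 + 6016 = 8716 mm^2 = 0.008716 m^2
Weight = rho * A = 7850 * 0.008716 = 68.4206 kg/m

68.4206 kg/m


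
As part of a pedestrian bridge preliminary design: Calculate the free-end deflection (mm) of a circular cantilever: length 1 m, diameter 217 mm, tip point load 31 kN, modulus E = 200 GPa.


I = pi * d^4 / 64 = pi * 217^4 / 64 = 108845087.82 mm^4
L = 1000.0 mm, P = 31000.0 N, E = 200000.0 MPa
delta = P * L^3 / (3 * E * I)
= 31000.0 * 1000.0^3 / (3 * 200000.0 * 108845087.82)
= 0.4747 mm

0.4747 mm


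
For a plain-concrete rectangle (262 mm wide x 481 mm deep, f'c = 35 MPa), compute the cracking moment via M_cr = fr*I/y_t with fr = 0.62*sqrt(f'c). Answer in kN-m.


fr = 0.62 * sqrt(35) = 0.62 * 5.9161 = 3.668 MPa
I = 262 * 481^3 / 12 = 2429714661.83 mm^4
y_t = 240.5 mm
M_cr = fr * I / y_t = 3.668 * 2429714661.83 / 240.5 N-mm
= 37.0566 kN-m

37.0566 kN-m


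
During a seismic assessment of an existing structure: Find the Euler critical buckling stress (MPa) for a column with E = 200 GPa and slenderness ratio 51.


sigma_cr = pi^2 * E / lambda^2
= 9.8696 * 200000.0 / 51^2
= 9.8696 * 200000.0 / 2601
= 758.9085 MPa

758.9085 MPa


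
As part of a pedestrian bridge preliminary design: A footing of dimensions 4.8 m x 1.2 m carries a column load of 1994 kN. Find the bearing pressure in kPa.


A = 4.8 * 1.2 = 5.76 m^2
q = P / A = 1994 / 5.76
= 346.1806 kPa

346.1806 kPa


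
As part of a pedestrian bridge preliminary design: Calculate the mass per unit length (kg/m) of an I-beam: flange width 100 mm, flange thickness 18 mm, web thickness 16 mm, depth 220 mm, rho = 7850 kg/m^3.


A_flanges = 2 * 100 * 18 = 3600 mm^2
A_web = (220 - 2 * 18) * 16 = 2944 mm^2
A_total = 3600 + 2944 = 6544 mm^2 = 0.006544 m^2
Weight = rho * A = 7850 * 0.006544 = 51.3704 kg/m

51.3704 kg/m


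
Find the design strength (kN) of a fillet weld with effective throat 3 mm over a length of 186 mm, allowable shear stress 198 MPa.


Strength = throat * length * allowable stress
= 3 * 186 * 198 N
= 110484 N
= 110.48 kN

110.48 kN


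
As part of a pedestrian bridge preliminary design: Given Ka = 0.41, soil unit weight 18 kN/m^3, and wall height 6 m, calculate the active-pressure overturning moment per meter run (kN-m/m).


Pa = 0.5 * Ka * gamma * H^2
= 0.5 * 0.41 * 18 * 6^2
= 132.84 kN/m
Arm = H / 3 = 6 / 3 = 2.0 m
Mo = Pa * arm = Pa * H / 3 = 132.84 * 6 / 3 = 265.68 kN-m/m

265.68 kN-m/m


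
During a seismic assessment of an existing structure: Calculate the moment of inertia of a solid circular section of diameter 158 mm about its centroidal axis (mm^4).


r = d / 2 = 158 / 2 = 79.0 mm
I = pi * r^4 / 4 = pi * 79.0^4 / 4
= 30591322.08 mm^4

30591322.08 mm^4
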